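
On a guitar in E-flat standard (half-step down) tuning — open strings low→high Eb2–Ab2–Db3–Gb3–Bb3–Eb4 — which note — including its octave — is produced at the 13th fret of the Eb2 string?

Each fret is one semitone, so Eb2 + 13 = E3.

E3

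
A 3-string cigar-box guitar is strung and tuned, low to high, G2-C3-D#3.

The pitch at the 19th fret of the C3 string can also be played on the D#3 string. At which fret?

C3 at fret 19 is C3 + 19 semitones = G4.
The open D#3 string is 3 semitones above the open C3, so the same pitch on the D#3 string lies at fret 19 − 3 = 16.

16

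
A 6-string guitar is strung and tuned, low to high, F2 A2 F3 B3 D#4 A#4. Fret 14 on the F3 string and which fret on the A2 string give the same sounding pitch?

Fret 14 on F3 is MIDI 53 + 14 = 67 (G4). On the A2 string (open MIDI 45), that pitch is 67 − 45 = fret 22.

22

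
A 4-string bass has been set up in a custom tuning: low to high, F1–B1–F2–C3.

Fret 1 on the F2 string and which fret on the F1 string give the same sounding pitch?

F2 at fret 1 is F2 + 1 semitone = F♯2.
The open F1 string is 12 semitones below the open F2, so the same pitch on the F1 string lies at fret 1 + 12 = 13.

13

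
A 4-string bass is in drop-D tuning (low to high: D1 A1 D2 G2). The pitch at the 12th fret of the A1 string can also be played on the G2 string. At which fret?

A1 at fret 12 is A1 + 12 semitones = A2.
The open G2 string is 10 semitones above the open A1, so the same pitch on the G2 string lies at fret 12 − 10 = 2.

2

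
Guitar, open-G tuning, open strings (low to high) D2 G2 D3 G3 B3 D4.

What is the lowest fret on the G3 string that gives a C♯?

6

From G3, count semitones up the chromatic scale until reaching C♯: G–G#–A–A#–B–C–C# — 6 steps.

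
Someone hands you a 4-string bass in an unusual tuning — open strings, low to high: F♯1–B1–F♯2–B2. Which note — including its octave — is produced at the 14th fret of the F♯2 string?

The open F♯2 string plus 14 semitones: F#–G–G#–A–…–F#–G–G#.
The walk passes from B into C once, so the octave number goes from 2 to 3.

G♯3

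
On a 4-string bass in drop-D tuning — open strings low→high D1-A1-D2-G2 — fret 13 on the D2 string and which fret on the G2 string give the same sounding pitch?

8

Fret 13 on D2 is MIDI 38 + 13 = 51 (D♯3). On the G2 string (open MIDI 43), that pitch is 51 − 43 = fret 8.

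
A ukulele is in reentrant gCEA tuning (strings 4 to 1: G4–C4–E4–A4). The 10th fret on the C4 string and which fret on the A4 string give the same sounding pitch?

1

C4 at fret 10 is C4 + 10 semitones = A#4.
The open A4 string is 9 semitones above the open C4, so the same pitch on the A4 string lies at fret 10 − 9 = 1.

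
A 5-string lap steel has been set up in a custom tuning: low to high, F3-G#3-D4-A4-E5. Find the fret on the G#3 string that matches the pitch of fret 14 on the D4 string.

20

D4 at fret 14 is D4 + 14 semitones = E5.
The open G#3 string is 6 semitones below the open D4, so the same pitch on the G#3 string lies at fret 14 + 6 = 20.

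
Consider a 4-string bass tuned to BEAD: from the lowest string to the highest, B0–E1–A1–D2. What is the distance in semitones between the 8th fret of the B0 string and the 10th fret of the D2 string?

17 semitones

B0 at fret 8 → G1 (MIDI 31); D2 at fret 10 → C3 (MIDI 48).
31 − 48 = -17, so the two pitches are 17 semitones apart, with C3 the higher.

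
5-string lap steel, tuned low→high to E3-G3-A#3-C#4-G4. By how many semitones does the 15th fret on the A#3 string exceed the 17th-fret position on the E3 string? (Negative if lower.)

4 semitones

A#3 at fret 15 → C#5 (MIDI 73); E3 at fret 17 → A4 (MIDI 69).
73 − 69 = 4, so the two pitches are 4 semitones apart.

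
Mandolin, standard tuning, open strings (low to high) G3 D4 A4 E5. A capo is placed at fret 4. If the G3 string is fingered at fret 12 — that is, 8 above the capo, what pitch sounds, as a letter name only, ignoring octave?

G

The capo raises the open G3 by 4 semitones to B3; fretting 8 more gives G3 + 4 + 8 = G3 + 12 semitones, landing on G.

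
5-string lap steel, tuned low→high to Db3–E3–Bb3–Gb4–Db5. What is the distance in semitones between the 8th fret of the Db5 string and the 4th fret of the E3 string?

25 semitones

Db5 at fret 8 → A5 (MIDI 81); E3 at fret 4 → Ab3 (MIDI 56).
81 − 56 = 25, so the two pitches are 25 semitones apart, with A5 the higher.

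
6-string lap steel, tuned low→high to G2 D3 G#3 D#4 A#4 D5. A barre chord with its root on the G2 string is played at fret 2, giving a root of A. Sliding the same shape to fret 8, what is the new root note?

D#

Moving from fret 2 to fret 8 shifts the root by 6 semitones.
A up 6 semitones is D#.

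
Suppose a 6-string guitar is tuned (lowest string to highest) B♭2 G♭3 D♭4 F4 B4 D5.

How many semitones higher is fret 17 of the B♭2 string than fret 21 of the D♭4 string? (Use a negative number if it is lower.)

B♭2 at fret 17 → E♭4 (MIDI 63); D♭4 at fret 21 → B♭5 (MIDI 82).
63 − 82 = -19, so the two pitches are 19 semitones apart.

-19 semitones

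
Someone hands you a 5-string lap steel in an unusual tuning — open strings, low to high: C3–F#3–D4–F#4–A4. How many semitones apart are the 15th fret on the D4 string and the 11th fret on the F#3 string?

12 semitones

D4 at fret 15 → F5 (MIDI 77); F#3 at fret 11 → F4 (MIDI 65).
77 − 65 = 12, so the two pitches are 12 semitones apart, with F5 the higher.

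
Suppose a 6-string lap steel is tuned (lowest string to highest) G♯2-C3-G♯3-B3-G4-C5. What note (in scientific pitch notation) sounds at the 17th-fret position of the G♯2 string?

C♯4

The open G♯2 string plus 17 semitones: G#–A–A#–B–…–B–C–C#.
The walk passes from B into C 2 times, so the octave number goes from 2 to 4.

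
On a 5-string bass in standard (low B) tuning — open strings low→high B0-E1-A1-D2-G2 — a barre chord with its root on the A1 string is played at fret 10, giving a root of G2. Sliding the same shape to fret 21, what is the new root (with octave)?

F#3

Moving from fret 10 to fret 21 shifts the root by 11 semitones.
G2 up 11 semitones is F#3.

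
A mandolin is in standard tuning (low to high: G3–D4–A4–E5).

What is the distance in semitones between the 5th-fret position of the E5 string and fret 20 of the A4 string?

8 semitones

E5 at fret 5 → A5 (MIDI 81); A4 at fret 20 → F6 (MIDI 89).
81 − 89 = -8, so the two pitches are 8 semitones apart, with F6 the higher.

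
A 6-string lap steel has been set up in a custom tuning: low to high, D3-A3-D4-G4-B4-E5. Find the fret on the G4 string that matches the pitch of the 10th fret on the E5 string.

E5 at fret 10 is E5 + 10 semitones = D6.
The open G4 string is 9 semitones below the open E5, so the same pitch on the G4 string lies at fret 10 + 9 = 19.

19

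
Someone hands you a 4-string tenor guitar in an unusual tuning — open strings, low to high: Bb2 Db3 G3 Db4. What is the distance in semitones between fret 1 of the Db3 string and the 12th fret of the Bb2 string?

8 semitones

Db3 at fret 1 → D3 (MIDI 50); Bb2 at fret 12 → Bb3 (MIDI 58).
50 − 58 = -8, so the two pitches are 8 semitones apart, with Bb3 the higher.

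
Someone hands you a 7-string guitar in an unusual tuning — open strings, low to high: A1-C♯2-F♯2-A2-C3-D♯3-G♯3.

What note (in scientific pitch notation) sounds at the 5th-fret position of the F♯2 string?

Each fret is one semitone, so F♯2 + 5 = B2.

B2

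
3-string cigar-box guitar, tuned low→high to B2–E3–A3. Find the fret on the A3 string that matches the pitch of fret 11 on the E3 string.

6

E3 at fret 11 is E3 + 11 semitones = D#4.
The open A3 string is 5 semitones above the open E3, so the same pitch on the A3 string lies at fret 11 − 5 = 6.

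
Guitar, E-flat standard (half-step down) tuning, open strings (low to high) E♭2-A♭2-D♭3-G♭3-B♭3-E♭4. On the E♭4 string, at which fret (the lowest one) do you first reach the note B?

From E♭4, count semitones up the chromatic scale until reaching B: Eb–E–F–Gb–G–Ab–A–Bb–B — 8 steps.

8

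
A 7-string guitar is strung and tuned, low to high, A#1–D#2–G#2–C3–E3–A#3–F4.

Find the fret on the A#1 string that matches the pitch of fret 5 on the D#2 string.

10

Fret 5 on D#2 is MIDI 39 + 5 = 44 (G#2). On the A#1 string (open MIDI 34), that pitch is 44 − 34 = fret 10.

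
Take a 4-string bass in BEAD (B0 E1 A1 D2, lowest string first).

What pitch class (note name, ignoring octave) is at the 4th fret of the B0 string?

B0 is MIDI 23. Adding 4 gives 27; 27 mod 12 = 3, i.e. D#.
(Equivalently spelled Eb.)

D#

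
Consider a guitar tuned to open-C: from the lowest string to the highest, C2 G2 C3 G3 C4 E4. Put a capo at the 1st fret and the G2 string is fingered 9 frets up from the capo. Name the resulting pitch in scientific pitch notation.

The capo raises the open G2 by 1 semitone to G♯2; fretting 9 more gives G2 + 1 + 9 = G2 + 10 semitones = F3.

F3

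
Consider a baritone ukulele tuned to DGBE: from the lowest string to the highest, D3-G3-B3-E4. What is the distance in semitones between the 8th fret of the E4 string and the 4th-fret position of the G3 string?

13 semitones

E4 at fret 8 → C5 (MIDI 72); G3 at fret 4 → B3 (MIDI 59).
72 − 59 = 13, so the two pitches are 13 semitones apart, with C5 the higher.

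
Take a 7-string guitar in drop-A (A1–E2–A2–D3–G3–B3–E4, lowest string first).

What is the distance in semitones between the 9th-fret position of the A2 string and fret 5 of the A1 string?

A2 at fret 9 → F♯3 (MIDI 54); A1 at fret 5 → D2 (MIDI 38).
54 − 38 = 16, so the two pitches are 16 semitones apart, with F♯3 the higher.

16 semitones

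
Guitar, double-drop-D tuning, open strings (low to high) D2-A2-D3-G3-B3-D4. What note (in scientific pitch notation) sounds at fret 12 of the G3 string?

G4

G3 is MIDI 55. Adding 12 gives 67, which is G4.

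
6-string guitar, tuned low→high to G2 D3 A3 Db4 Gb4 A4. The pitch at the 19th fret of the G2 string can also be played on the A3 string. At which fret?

Fret 19 on G2 is MIDI 43 + 19 = 62 (D4). On the A3 string (open MIDI 57), that pitch is 62 − 57 = fret 5.

5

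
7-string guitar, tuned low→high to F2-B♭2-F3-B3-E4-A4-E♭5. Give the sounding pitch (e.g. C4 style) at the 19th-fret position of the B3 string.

G♭5

B3 is MIDI 59. Adding 19 gives 78, which is G♭5.
(Equivalently spelled F♯5.)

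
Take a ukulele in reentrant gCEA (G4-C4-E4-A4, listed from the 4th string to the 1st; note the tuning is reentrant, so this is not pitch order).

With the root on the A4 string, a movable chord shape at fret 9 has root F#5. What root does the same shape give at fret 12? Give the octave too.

A5

Moving from fret 9 to fret 12 shifts the root by 3 semitones.
F#5 up 3 semitones is A5.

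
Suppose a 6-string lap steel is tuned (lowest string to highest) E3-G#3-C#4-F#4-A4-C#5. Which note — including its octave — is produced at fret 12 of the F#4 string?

The open F#4 string plus 12 semitones: F#–G–G#–A–…–E–F–F#.
The walk passes from B into C once, so the octave number goes from 4 to 5.
(Equivalently spelled Gb5.)

F#5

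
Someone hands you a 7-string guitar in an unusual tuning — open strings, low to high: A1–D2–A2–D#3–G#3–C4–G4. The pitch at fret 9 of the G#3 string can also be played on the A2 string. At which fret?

G#3 at fret 9 is G#3 + 9 semitones = F4.
The open A2 string is 11 semitones below the open G#3, so the same pitch on the A2 string lies at fret 9 + 11 = 20.

20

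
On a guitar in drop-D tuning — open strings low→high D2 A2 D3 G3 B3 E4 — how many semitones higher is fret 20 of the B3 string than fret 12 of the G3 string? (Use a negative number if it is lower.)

B3 at fret 20 → G5 (MIDI 79); G3 at fret 12 → G4 (MIDI 67).
79 − 67 = 12, so the two pitches are 12 semitones apart.

12 semitones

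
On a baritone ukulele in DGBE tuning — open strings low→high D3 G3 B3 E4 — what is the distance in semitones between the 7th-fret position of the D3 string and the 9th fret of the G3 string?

7 semitones

D3 at fret 7 → A3 (MIDI 57); G3 at fret 9 → E4 (MIDI 64).
57 − 64 = -7, so the two pitches are 7 semitones apart, with E4 the higher.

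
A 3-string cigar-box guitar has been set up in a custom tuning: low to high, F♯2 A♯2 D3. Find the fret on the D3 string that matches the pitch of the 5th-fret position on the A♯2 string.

Fret 5 on A♯2 is MIDI 46 + 5 = 51 (D♯3). On the D3 string (open MIDI 50), that pitch is 51 − 50 = fret 1.

1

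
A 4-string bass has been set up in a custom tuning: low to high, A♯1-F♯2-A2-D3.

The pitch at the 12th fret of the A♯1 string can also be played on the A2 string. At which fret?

1

A♯1 at fret 12 is A♯1 + 12 semitones = A♯2.
The open A2 string is 11 semitones above the open A♯1, so the same pitch on the A2 string lies at fret 12 − 11 = 1.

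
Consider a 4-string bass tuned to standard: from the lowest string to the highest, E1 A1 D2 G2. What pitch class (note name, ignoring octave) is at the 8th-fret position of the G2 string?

D#

The open G2 string plus 8 semitones: G–G#–A–A#–B–C–C#–D–D#.
(Equivalently spelled Eb.)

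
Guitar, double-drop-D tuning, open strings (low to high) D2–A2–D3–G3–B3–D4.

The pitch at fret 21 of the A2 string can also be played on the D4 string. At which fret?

Fret 21 on A2 is MIDI 45 + 21 = 66 (F#4). On the D4 string (open MIDI 62), that pitch is 66 − 62 = fret 4.

4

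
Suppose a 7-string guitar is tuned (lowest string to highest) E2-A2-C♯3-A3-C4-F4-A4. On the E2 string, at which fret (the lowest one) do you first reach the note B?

From E2, count semitones up the chromatic scale until reaching B: E–F–F#–G–G#–A–A#–B — 7 steps.

7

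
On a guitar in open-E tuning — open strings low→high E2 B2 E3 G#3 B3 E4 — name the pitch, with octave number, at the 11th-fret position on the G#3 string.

G4

The open G#3 string plus 11 semitones: G#–A–A#–B–…–F–F#–G.
The walk passes from B into C once, so the octave number goes from 3 to 4.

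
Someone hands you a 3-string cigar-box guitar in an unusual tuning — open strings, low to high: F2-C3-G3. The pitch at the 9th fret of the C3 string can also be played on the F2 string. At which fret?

16

Fret 9 on C3 is MIDI 48 + 9 = 57 (A3). On the F2 string (open MIDI 41), that pitch is 57 − 41 = fret 16.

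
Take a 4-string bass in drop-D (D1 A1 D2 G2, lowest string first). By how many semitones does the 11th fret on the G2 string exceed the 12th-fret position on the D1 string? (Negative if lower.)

G2 at fret 11 → F♯3 (MIDI 54); D1 at fret 12 → D2 (MIDI 38).
54 − 38 = 16, so the two pitches are 16 semitones apart.

16 semitones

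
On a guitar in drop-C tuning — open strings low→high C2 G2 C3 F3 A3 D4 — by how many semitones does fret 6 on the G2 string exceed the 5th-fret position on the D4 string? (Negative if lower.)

G2 at fret 6 → C♯3 (MIDI 49); D4 at fret 5 → G4 (MIDI 67).
49 − 67 = -18, so the two pitches are 18 semitones apart.

-18 semitones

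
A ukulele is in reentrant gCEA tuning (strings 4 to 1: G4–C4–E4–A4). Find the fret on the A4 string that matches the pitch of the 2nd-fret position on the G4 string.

0

Fret 2 on G4 is MIDI 67 + 2 = 69 (A4). On the A4 string (open MIDI 69), that pitch is 69 − 69 = fret 0.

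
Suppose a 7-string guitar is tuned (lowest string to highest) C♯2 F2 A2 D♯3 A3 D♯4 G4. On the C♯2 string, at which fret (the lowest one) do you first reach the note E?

3

From C♯2, count semitones up the chromatic scale until reaching E: C#–D–D#–E — 3 steps.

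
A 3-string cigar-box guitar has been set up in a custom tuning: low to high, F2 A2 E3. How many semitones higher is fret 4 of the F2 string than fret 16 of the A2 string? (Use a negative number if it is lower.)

F2 at fret 4 → A2 (MIDI 45); A2 at fret 16 → C#4 (MIDI 61).
45 − 61 = -16, so the two pitches are 16 semitones apart.

-16 semitones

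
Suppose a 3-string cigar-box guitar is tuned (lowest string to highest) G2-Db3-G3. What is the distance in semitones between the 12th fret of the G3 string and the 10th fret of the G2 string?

G3 at fret 12 → G4 (MIDI 67); G2 at fret 10 → F3 (MIDI 53).
67 − 53 = 14, so the two pitches are 14 semitones apart, with G4 the higher.

14 semitones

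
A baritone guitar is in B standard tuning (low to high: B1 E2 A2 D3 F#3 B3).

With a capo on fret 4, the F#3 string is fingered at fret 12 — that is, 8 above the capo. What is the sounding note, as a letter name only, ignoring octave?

The capo raises the open F#3 by 4 semitones to A#3; fretting 8 more gives F#3 + 4 + 8 = F#3 + 12 semitones, landing on F#.

F#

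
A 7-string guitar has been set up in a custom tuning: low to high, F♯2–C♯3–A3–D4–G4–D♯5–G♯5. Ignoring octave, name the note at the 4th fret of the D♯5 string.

Each fret is one semitone, so D♯5 + 4 = G.

G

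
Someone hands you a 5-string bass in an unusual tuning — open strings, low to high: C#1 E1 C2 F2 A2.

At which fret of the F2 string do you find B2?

B2 is 6 semitones above the open F2 (F–F#–G–G#–A–A#–B), so it sits at fret 6.

6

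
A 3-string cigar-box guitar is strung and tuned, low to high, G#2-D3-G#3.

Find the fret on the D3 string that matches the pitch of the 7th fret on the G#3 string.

13

Fret 7 on G#3 is MIDI 56 + 7 = 63 (D#4). On the D3 string (open MIDI 50), that pitch is 63 − 50 = fret 13.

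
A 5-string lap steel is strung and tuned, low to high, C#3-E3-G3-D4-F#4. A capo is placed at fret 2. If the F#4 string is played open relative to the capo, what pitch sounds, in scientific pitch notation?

G#4

The capo raises the open F#4 by 2 semitones to G#4; fretting 0 more gives F#4 + 2 + 0 = F#4 + 2 semitones = G#4.
(Also written Ab.)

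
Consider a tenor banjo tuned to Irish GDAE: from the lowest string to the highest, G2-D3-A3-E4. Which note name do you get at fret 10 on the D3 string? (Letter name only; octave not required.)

D3 is MIDI 50. Adding 10 gives 60; 60 mod 12 = 0, i.e. C.

C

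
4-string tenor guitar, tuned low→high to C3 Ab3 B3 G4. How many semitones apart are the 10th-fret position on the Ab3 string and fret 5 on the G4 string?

6 semitones

Ab3 at fret 10 → Gb4 (MIDI 66); G4 at fret 5 → C5 (MIDI 72).
66 − 72 = -6, so the two pitches are 6 semitones apart, with C5 the higher.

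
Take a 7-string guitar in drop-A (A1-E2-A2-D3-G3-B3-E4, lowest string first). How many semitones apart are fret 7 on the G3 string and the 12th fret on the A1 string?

G3 at fret 7 → D4 (MIDI 62); A1 at fret 12 → A2 (MIDI 45).
62 − 45 = 17, so the two pitches are 17 semitones apart, with D4 the higher.

17 semitones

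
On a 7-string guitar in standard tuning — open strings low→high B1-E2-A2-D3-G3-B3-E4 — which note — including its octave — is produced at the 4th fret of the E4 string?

The open E4 string plus 4 semitones: E–F–F#–G–G#.
No B→C boundary is crossed, so the octave stays at 4.

G♯4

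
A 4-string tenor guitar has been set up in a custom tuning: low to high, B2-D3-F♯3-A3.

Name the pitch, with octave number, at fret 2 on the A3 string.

Each fret is one semitone, so A3 + 2 = B3.

B3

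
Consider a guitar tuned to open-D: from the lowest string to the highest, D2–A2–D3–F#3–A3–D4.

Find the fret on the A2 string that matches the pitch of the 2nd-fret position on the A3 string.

14

Fret 2 on A3 is MIDI 57 + 2 = 59 (B3). On the A2 string (open MIDI 45), that pitch is 59 − 45 = fret 14.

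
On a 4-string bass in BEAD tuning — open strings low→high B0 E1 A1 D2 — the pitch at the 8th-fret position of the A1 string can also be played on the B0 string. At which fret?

18

Fret 8 on A1 is MIDI 33 + 8 = 41 (F2). On the B0 string (open MIDI 23), that pitch is 41 − 23 = fret 18.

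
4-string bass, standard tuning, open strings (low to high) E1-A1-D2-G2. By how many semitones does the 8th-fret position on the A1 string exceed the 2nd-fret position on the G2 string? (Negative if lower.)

A1 at fret 8 → F2 (MIDI 41); G2 at fret 2 → A2 (MIDI 45).
41 − 45 = -4, so the two pitches are 4 semitones apart.

-4 semitones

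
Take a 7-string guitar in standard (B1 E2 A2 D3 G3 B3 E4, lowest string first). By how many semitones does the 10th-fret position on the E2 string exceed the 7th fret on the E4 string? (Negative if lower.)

E2 at fret 10 → D3 (MIDI 50); E4 at fret 7 → B4 (MIDI 71).
50 − 71 = -21, so the two pitches are 21 semitones apart.

-21 semitones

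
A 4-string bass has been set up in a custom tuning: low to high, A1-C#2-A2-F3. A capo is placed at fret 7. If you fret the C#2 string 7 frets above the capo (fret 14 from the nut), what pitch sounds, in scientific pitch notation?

D#3

The capo raises the open C#2 by 7 semitones to G#2; fretting 7 more gives C#2 + 7 + 7 = C#2 + 14 semitones = D#3.
(Also written Eb.)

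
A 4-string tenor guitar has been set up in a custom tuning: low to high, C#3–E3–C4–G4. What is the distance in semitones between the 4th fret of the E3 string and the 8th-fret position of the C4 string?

12 semitones

E3 at fret 4 → G#3 (MIDI 56); C4 at fret 8 → G#4 (MIDI 68).
56 − 68 = -12, so the two pitches are 12 semitones apart, with G#4 the higher.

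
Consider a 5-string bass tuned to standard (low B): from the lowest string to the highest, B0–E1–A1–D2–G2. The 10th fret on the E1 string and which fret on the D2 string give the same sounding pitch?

E1 at fret 10 is E1 + 10 semitones = D2.
The open D2 string is 10 semitones above the open E1, so the same pitch on the D2 string lies at fret 10 − 10 = 0.

0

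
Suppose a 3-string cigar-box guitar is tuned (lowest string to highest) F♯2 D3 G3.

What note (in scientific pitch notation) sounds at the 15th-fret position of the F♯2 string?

A3

The open F♯2 string plus 15 semitones: F#–G–G#–A–…–G–G#–A.
The walk passes from B into C once, so the octave number goes from 2 to 3.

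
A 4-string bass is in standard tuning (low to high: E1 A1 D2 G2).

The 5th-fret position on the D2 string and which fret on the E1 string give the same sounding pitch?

Fret 5 on D2 is MIDI 38 + 5 = 43 (G2). On the E1 string (open MIDI 28), that pitch is 43 − 28 = fret 15.

15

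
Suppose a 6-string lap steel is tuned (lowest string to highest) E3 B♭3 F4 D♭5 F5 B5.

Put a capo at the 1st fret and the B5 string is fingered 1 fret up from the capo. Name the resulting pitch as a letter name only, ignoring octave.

The capo raises the open B5 by 1 semitone to C6; fretting 1 more gives B5 + 1 + 1 = B5 + 2 semitones, landing on D♭.

D♭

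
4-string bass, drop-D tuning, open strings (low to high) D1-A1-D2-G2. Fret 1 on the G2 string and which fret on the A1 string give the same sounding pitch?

11

G2 at fret 1 is G2 + 1 semitone = G#2.
The open A1 string is 10 semitones below the open G2, so the same pitch on the A1 string lies at fret 1 + 10 = 11.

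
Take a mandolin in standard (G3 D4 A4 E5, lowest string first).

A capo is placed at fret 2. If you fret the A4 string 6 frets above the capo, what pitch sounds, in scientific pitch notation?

F5

The capo raises the open A4 by 2 semitones to B4; fretting 6 more gives A4 + 2 + 6 = A4 + 8 semitones = F5.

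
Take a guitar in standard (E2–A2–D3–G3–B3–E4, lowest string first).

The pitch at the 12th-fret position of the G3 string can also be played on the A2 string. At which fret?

Fret 12 on G3 is MIDI 55 + 12 = 67 (G4). On the A2 string (open MIDI 45), that pitch is 67 − 45 = fret 22.

22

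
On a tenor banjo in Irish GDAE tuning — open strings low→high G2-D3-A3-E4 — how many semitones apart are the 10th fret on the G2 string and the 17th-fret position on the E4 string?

G2 at fret 10 → F3 (MIDI 53); E4 at fret 17 → A5 (MIDI 81).
53 − 81 = -28, so the two pitches are 28 semitones apart, with A5 the higher.

28 semitones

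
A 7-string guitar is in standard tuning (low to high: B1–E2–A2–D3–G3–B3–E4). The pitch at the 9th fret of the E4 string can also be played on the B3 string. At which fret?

Fret 9 on E4 is MIDI 64 + 9 = 73 (C#5). On the B3 string (open MIDI 59), that pitch is 73 − 59 = fret 14.

14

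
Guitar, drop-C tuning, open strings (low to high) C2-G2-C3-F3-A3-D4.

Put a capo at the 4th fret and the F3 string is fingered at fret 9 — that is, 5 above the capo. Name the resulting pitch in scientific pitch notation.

D4

The capo raises the open F3 by 4 semitones to A3; fretting 5 more gives F3 + 4 + 5 = F3 + 9 semitones = D4.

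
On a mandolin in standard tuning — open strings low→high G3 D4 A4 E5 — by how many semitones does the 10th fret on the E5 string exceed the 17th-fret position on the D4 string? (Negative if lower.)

E5 at fret 10 → D6 (MIDI 86); D4 at fret 17 → G5 (MIDI 79).
86 − 79 = 7, so the two pitches are 7 semitones apart.

7 semitones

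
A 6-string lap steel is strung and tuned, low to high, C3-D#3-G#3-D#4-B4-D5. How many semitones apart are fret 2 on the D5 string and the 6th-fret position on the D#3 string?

19 semitones

D5 at fret 2 → E5 (MIDI 76); D#3 at fret 6 → A3 (MIDI 57).
76 − 57 = 19, so the two pitches are 19 semitones apart, with E5 the higher.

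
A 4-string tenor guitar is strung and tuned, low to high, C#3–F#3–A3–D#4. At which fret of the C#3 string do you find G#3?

7

G#3 is 7 semitones above the open C#3 (C#–D–D#–E–F–F#–G–G#), so it sits at fret 7.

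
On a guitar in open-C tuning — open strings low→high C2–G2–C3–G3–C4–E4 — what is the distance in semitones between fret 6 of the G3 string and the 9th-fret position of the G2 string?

G3 at fret 6 → C♯4 (MIDI 61); G2 at fret 9 → E3 (MIDI 52).
61 − 52 = 9, so the two pitches are 9 semitones apart, with C♯4 the higher.

9 semitones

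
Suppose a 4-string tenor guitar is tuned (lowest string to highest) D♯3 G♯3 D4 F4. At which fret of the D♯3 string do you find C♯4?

10

C♯4 is 10 semitones above the open D♯3 (D#–E–F–F#–…–B–C–C#), so it sits at fret 10.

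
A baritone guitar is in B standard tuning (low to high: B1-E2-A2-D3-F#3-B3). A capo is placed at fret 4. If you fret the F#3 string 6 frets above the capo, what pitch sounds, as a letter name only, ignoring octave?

The capo raises the open F#3 by 4 semitones to A#3; fretting 6 more gives F#3 + 4 + 6 = F#3 + 10 semitones, landing on E.

E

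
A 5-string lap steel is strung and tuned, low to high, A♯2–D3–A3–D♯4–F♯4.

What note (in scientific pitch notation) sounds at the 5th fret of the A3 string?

D4

The open A3 string plus 5 semitones: A–A#–B–C–C#–D.
The walk passes from B into C once, so the octave number goes from 3 to 4.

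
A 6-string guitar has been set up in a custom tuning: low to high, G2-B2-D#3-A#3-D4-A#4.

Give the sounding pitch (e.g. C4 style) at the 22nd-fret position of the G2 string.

G2 is MIDI 43. Adding 22 gives 65, which is F4.

F4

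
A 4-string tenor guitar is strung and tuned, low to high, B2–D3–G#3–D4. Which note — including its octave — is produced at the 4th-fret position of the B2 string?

The open B2 string plus 4 semitones: B–C–C#–D–D#.
The walk passes from B into C once, so the octave number goes from 2 to 3.
(Equivalently spelled Eb3.)

D#3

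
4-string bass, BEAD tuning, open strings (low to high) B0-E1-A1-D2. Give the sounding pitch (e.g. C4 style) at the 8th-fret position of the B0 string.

Each fret is one semitone, so B0 + 8 = G1.

G1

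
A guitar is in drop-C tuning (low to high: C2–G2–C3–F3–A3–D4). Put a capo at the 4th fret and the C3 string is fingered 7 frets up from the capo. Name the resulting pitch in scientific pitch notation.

B3

The capo raises the open C3 by 4 semitones to E3; fretting 7 more gives C3 + 4 + 7 = C3 + 11 semitones = B3.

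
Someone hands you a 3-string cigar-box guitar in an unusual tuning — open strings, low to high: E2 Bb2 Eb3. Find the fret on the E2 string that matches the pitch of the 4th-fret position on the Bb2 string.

Fret 4 on Bb2 is MIDI 46 + 4 = 50 (D3). On the E2 string (open MIDI 40), that pitch is 50 − 40 = fret 10.

10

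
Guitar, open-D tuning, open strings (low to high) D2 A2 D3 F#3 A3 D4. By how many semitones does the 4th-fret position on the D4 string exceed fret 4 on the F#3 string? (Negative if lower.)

D4 at fret 4 → F#4 (MIDI 66); F#3 at fret 4 → A#3 (MIDI 58).
66 − 58 = 8, so the two pitches are 8 semitones apart.

8 semitones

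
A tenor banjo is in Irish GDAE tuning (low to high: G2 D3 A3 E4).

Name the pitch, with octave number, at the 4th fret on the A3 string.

The open A3 string plus 4 semitones: A–A#–B–C–C#.
The walk passes from B into C once, so the octave number goes from 3 to 4.

C♯4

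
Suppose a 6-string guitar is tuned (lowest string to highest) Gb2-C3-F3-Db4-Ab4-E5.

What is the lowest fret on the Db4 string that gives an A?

From Db4, count semitones up the chromatic scale until reaching A: Db–D–Eb–E–F–Gb–G–Ab–A — 8 steps.

8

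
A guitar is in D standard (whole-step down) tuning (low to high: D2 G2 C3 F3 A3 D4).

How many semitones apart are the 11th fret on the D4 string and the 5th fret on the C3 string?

D4 at fret 11 → C#5 (MIDI 73); C3 at fret 5 → F3 (MIDI 53).
73 − 53 = 20, so the two pitches are 20 semitones apart, with C#5 the higher.

20 semitones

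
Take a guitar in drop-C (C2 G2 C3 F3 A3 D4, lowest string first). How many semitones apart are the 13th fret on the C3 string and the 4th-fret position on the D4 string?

C3 at fret 13 → C#4 (MIDI 61); D4 at fret 4 → F#4 (MIDI 66).
61 − 66 = -5, so the two pitches are 5 semitones apart, with F#4 the higher.

5 semitones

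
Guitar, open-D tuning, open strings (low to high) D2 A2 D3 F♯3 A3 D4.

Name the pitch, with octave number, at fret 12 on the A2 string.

A3

Each fret is one semitone, so A2 + 12 = A3.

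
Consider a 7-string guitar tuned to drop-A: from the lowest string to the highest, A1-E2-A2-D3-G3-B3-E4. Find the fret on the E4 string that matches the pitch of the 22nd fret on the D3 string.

8

D3 at fret 22 is D3 + 22 semitones = C5.
The open E4 string is 14 semitones above the open D3, so the same pitch on the E4 string lies at fret 22 − 14 = 8.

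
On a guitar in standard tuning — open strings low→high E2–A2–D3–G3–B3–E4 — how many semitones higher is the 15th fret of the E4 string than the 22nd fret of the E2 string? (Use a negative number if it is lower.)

17 semitones

E4 at fret 15 → G5 (MIDI 79); E2 at fret 22 → D4 (MIDI 62).
79 − 62 = 17, so the two pitches are 17 semitones apart.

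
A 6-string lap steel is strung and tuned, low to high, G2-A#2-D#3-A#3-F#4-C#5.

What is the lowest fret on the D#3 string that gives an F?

From D#3, count semitones up the chromatic scale until reaching F: D#–E–F — 2 steps.

2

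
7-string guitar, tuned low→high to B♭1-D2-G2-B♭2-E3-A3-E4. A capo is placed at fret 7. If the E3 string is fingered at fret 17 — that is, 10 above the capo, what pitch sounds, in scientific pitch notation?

The capo raises the open E3 by 7 semitones to B3; fretting 10 more gives E3 + 7 + 10 = E3 + 17 semitones = A4.

A4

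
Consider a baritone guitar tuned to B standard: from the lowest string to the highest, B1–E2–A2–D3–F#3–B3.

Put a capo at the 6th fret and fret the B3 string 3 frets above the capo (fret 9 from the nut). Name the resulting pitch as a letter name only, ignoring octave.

The capo raises the open B3 by 6 semitones to F4; fretting 3 more gives B3 + 6 + 3 = B3 + 9 semitones, landing on G#.
(Also written Ab.)

G#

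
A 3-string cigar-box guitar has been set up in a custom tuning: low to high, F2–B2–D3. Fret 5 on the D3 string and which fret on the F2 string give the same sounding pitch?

14

D3 at fret 5 is D3 + 5 semitones = G3.
The open F2 string is 9 semitones below the open D3, so the same pitch on the F2 string lies at fret 5 + 9 = 14.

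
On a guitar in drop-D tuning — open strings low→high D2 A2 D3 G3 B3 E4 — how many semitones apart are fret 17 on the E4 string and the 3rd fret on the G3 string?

23 semitones

E4 at fret 17 → A5 (MIDI 81); G3 at fret 3 → A#3 (MIDI 58).
81 − 58 = 23, so the two pitches are 23 semitones apart, with A5 the higher.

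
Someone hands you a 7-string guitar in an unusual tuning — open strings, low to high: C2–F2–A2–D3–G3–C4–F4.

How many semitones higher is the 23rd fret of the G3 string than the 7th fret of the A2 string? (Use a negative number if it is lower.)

26 semitones

G3 at fret 23 → F♯5 (MIDI 78); A2 at fret 7 → E3 (MIDI 52).
78 − 52 = 26, so the two pitches are 26 semitones apart.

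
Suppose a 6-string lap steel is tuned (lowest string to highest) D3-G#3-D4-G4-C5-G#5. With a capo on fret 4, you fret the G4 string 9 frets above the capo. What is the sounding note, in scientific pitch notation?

The capo raises the open G4 by 4 semitones to B4; fretting 9 more gives G4 + 4 + 9 = G4 + 13 semitones = G#5.

G#5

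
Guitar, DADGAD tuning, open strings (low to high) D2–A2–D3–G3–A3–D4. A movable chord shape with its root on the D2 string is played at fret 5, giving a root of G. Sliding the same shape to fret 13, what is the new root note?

D♯

Moving from fret 5 to fret 13 shifts the root by 8 semitones.
G up 8 semitones is D♯.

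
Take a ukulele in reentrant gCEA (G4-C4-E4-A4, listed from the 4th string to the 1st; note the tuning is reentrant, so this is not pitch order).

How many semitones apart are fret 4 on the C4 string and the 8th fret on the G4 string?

11 semitones

C4 at fret 4 → E4 (MIDI 64); G4 at fret 8 → D#5 (MIDI 75).
64 − 75 = -11, so the two pitches are 11 semitones apart, with D#5 the higher.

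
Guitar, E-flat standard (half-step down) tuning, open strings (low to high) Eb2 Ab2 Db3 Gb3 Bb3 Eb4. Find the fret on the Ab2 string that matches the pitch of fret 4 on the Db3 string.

9

Db3 at fret 4 is Db3 + 4 semitones = F3.
The open Ab2 string is 5 semitones below the open Db3, so the same pitch on the Ab2 string lies at fret 4 + 5 = 9.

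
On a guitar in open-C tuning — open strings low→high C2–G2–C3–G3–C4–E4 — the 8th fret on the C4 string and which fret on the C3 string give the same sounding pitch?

C4 at fret 8 is C4 + 8 semitones = G#4.
The open C3 string is 12 semitones below the open C4, so the same pitch on the C3 string lies at fret 8 + 12 = 20.

20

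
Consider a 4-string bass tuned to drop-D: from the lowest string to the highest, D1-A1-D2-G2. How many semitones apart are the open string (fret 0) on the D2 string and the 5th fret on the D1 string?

7 semitones

D2 at fret 0 → D2 (MIDI 38); D1 at fret 5 → G1 (MIDI 31).
38 − 31 = 7, so the two pitches are 7 semitones apart, with D2 the higher.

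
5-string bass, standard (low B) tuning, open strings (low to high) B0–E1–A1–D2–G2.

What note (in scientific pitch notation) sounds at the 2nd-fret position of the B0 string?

The open B0 string plus 2 semitones: B–C–C#.
The walk passes from B into C once, so the octave number goes from 0 to 1.

C#1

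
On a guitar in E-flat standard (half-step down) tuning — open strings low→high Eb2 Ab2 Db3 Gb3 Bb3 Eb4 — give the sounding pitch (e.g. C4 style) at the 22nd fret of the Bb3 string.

The open Bb3 string plus 22 semitones: Bb–B–C–Db–…–Gb–G–Ab.
The walk passes from B into C 2 times, so the octave number goes from 3 to 5.

Ab5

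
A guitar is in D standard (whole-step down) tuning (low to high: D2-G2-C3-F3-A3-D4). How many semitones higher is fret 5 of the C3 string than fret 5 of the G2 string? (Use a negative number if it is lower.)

5 semitones

C3 at fret 5 → F3 (MIDI 53); G2 at fret 5 → C3 (MIDI 48).
53 − 48 = 5, so the two pitches are 5 semitones apart.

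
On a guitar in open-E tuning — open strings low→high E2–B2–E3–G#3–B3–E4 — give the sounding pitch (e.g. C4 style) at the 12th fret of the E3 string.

E4

Each fret is one semitone, so E3 + 12 = E4.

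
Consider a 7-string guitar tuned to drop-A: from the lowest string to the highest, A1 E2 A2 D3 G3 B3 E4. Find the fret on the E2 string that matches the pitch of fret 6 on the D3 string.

16

D3 at fret 6 is D3 + 6 semitones = G#3.
The open E2 string is 10 semitones below the open D3, so the same pitch on the E2 string lies at fret 6 + 10 = 16.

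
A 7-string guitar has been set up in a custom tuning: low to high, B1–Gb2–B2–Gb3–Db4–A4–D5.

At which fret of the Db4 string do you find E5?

E5 is 15 semitones above the open Db4 (Db–D–Eb–E–…–D–Eb–E), so it sits at fret 15.

15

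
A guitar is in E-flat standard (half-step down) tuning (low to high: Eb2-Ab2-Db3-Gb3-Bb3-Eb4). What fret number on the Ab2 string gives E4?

20

E4 is 20 semitones above the open Ab2 (Ab–A–Bb–B–…–D–Eb–E), so it sits at fret 20.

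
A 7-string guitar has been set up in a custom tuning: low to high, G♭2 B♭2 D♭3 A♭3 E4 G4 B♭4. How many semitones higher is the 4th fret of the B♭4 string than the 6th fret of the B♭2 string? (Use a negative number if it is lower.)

22 semitones

B♭4 at fret 4 → D5 (MIDI 74); B♭2 at fret 6 → E3 (MIDI 52).
74 − 52 = 22, so the two pitches are 22 semitones apart.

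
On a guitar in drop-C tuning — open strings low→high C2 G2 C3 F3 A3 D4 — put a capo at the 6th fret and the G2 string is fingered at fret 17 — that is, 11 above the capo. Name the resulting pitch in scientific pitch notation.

C4

The capo raises the open G2 by 6 semitones to C#3; fretting 11 more gives G2 + 6 + 11 = G2 + 17 semitones = C4.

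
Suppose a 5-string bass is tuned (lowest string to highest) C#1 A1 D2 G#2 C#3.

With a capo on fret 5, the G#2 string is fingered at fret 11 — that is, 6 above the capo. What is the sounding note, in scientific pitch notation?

G3

The capo raises the open G#2 by 5 semitones to C#3; fretting 6 more gives G#2 + 5 + 6 = G#2 + 11 semitones = G3.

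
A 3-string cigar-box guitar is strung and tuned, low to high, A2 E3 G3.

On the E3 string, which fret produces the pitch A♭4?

16

A♭4 is 16 semitones above the open E3 (E–F–Gb–G–…–Gb–G–Ab), so it sits at fret 16.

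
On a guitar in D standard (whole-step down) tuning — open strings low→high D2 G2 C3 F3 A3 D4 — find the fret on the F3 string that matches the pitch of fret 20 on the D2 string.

D2 at fret 20 is D2 + 20 semitones = A#3.
The open F3 string is 15 semitones above the open D2, so the same pitch on the F3 string lies at fret 20 − 15 = 5.

5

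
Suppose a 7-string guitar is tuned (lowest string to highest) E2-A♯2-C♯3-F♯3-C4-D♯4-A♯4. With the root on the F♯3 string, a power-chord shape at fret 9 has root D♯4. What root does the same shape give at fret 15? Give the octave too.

Moving from fret 9 to fret 15 shifts the root by 6 semitones.
D♯4 up 6 semitones is A4.

A4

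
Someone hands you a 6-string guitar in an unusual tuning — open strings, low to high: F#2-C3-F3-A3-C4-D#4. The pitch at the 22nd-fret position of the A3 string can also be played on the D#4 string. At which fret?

A3 at fret 22 is A3 + 22 semitones = G5.
The open D#4 string is 6 semitones above the open A3, so the same pitch on the D#4 string lies at fret 22 − 6 = 16.

16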